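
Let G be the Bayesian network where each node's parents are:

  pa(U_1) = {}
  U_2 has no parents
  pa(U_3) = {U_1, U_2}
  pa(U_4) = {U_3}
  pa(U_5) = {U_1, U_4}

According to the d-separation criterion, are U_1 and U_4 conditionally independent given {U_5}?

No

We examine all 2 paths between U_1 and U_4:
  1. U_1 → U_5 ← U_4 — U_5:collider[open] ⇒ active
  2. U_1 → U_3 → U_4 — U_3:chain[open] ⇒ active
At least one path is unblocked, so d-separation fails.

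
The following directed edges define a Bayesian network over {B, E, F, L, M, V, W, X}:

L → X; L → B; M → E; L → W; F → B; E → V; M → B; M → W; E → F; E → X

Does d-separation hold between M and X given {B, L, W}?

6 paths connect M and X; each must be blocked for d-separation to hold:
  1. M → E → F → B ← L → X — E:chain[open]; F:chain[open]; B:collider[open]; L:fork[blocks] ⇒ blocked
  2. M → E → X — E:chain[open] ⇒ active
  3. M → B ← F ← E → X — B:collider[open]; F:chain[open]; E:fork[open] ⇒ active
  4. M → B ← L → X — B:collider[open]; L:fork[blocks] ⇒ blocked
  5. M → W ← L → B ← F ← E → X — W:collider[open]; L:fork[blocks]; B:collider[open]; F:chain[open]; E:fork[open] ⇒ blocked
  6. M → W ← L → X — W:collider[open]; L:fork[blocks] ⇒ blocked
Since the path M → E → X is active, M and X are not d-separated given {B, L, W}.

No — M and X are not d-separated given {B, L, W}.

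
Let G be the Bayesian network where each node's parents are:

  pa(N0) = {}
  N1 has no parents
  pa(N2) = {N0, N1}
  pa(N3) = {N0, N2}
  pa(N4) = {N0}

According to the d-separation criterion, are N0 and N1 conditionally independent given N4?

Enumerating the 2 paths from N0 to N1 and testing each for blocking by {N4}:
Path 1: N0 → N2 ← N1
  N2 is a collider here and neither N2 nor any of its descendants is conditioned on, so the collider stays closed — the path is blocked at N2.
Path 2: N0 → N3 ← N2 ← N1
  N3 is a collider here and neither N3 nor any of its descendants is conditioned on, so the collider stays closed — the path is blocked at N3.
Since every path is blocked, d-separation holds.

Yes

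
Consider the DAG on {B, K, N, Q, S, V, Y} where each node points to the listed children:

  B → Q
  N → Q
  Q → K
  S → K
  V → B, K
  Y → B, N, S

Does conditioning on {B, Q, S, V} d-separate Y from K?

We examine all 5 paths between Y and K:
  1. Y → S → K — S:chain[blocks] ⇒ blocked
  2. Y → N → Q → K — N:chain[open]; Q:chain[blocks] ⇒ blocked
  3. Y → N → Q ← B ← V → K — N:chain[open]; Q:collider[open]; B:chain[blocks]; V:fork[blocks] ⇒ blocked
  4. Y → B ← V → K — B:collider[open]; V:fork[blocks] ⇒ blocked
  5. Y → B → Q → K — B:chain[blocks]; Q:chain[blocks] ⇒ blocked
Since every path is blocked, d-separation holds.

Yes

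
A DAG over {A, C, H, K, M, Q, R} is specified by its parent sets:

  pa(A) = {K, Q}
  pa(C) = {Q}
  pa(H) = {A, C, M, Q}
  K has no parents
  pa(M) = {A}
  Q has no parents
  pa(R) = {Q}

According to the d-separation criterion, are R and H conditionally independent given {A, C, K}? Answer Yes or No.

4 paths connect R and H; each must be blocked for d-separation to hold:
Path 1: R ← Q → H
  Q is a fork and Q is not conditioned on — no node blocks this path, so it is active.
Path 2: R ← Q → C → H
  C is a chain here and C is conditioned on, so the path is blocked at C.
Path 3: R ← Q → A → H
  A is a chain here and A is conditioned on, so the path is blocked at A.
Path 4: R ← Q → A → M → H
  A is a chain here and A is conditioned on, so the path is blocked at A.
At least one path is unblocked, so d-separation fails.

No — R and H are not d-separated given {A, C, K}.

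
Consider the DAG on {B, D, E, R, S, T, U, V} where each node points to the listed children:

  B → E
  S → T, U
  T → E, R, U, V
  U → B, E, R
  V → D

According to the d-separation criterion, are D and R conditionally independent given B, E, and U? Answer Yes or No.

Enumerating the 5 paths from D to R and testing each for blocking by {B, E, U}:
Path 1: D ← V ← T → E ← B ← U → R
  B is a chain here and B is conditioned on, so the path is blocked at B.
Path 2: D ← V ← T → E ← U → R
  U is a fork here and U is conditioned on, so the path is blocked at U.
Path 3: D ← V ← T → R
  V is a chain and V is not conditioned on; T is a fork and T is not conditioned on — no node blocks this path, so it is active.
Path 4: D ← V ← T → U → R
  U is a chain here and U is conditioned on, so the path is blocked at U.
Path 5: D ← V ← T ← S → U → R
  U is a chain here and U is conditioned on, so the path is blocked at U.
At least one path is unblocked, so d-separation fails.

No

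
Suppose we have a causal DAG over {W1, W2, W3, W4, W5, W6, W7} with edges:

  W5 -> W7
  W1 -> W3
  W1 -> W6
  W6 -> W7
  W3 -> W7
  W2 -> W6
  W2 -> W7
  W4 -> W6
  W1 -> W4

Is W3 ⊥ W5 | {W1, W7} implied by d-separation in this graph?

There are 5 undirected paths between W3 and W5; checking each against the conditioning set {W1, W7}:
Path 1: W3 ← W1 → W6 → W7 ← W5
  W1 is a fork here and W1 is conditioned on, so the path is blocked at W1.
Path 2: W3 ← W1 → W6 ← W2 → W7 ← W5
  W1 is a fork here and W1 is conditioned on, so the path is blocked at W1.
Path 3: W3 ← W1 → W4 → W6 → W7 ← W5
  W1 is a fork here and W1 is conditioned on, so the path is blocked at W1.
Path 4: W3 ← W1 → W4 → W6 ← W2 → W7 ← W5
  W1 is a fork here and W1 is conditioned on, so the path is blocked at W1.
Path 5: W3 → W7 ← W5
  W7 is a collider and W7 is conditioned on, which opens it — no node blocks this path, so it is active.
Since the path W3 → W7 ← W5 is active, W3 and W5 are not d-separated given {W1, W7}.

No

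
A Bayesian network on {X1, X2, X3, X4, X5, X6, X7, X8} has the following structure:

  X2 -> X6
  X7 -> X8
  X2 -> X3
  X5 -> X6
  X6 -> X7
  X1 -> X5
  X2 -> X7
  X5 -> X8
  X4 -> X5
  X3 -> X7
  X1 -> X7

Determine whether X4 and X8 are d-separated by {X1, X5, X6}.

There are 5 undirected paths between X4 and X8; checking each against the conditioning set {X1, X5, X6}:
Path 1: X4 → X5 ← X1 → X7 → X8
  X1 is a fork here and X1 is conditioned on, so the path is blocked at X1.
Path 2: X4 → X5 → X8
  X5 is a chain here and X5 is conditioned on, so the path is blocked at X5.
Path 3: X4 → X5 → X6 → X7 → X8
  X5 is a chain here and X5 is conditioned on, so the path is blocked at X5.
Path 4: X4 → X5 → X6 ← X2 → X3 → X7 → X8
  X5 is a chain here and X5 is conditioned on, so the path is blocked at X5.
Path 5: X4 → X5 → X6 ← X2 → X7 → X8
  X5 is a chain here and X5 is conditioned on, so the path is blocked at X5.
All paths are blocked; X4 ⊥ X8 | {X1, X5, X6} holds.

Yes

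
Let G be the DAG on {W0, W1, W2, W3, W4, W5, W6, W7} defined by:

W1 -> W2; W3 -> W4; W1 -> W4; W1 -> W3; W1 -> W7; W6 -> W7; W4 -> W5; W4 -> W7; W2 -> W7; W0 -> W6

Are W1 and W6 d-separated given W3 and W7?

No

There are 4 undirected paths between W1 and W6; checking each against the conditioning set {W3, W7}:
Path 1: W1 → W2 → W7 ← W6
  W2 is a chain and W2 is not conditioned on; W7 is a collider and W7 is conditioned on, which opens it — no node blocks this path, so it is active.
Path 2: W1 → W3 → W4 → W7 ← W6
  W3 is a chain here and W3 is conditioned on, so the path is blocked at W3.
Path 3: W1 → W4 → W7 ← W6
  W4 is a chain and W4 is not conditioned on; W7 is a collider and W7 is conditioned on, which opens it — no node blocks this path, so it is active.
Path 4: W1 → W7 ← W6
  W7 is a collider and W7 is conditioned on, which opens it — no node blocks this path, so it is active.
Since the path W1 → W2 → W7 ← W6 is active, W1 and W6 are not d-separated given {W3, W7}.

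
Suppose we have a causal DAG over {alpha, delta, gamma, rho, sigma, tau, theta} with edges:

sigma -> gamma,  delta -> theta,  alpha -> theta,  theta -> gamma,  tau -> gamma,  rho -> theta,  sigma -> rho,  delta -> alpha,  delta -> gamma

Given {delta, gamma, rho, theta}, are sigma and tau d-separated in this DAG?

No — sigma and tau are not d-separated given {delta, gamma, rho, theta}.

Enumerating the 4 paths from sigma to tau and testing each for blocking by {delta, gamma, rho, theta}:
Path 1: sigma → gamma ← tau
  gamma is a collider and gamma is conditioned on, which opens it — no node blocks this path, so it is active.
Path 2: sigma → rho → theta → gamma ← tau
  rho is a chain here and rho is conditioned on, so the path is blocked at rho.
Path 3: sigma → rho → theta ← alpha ← delta → gamma ← tau
  rho is a chain here and rho is conditioned on, so the path is blocked at rho.
Path 4: sigma → rho → theta ← delta → gamma ← tau
  rho is a chain here and rho is conditioned on, so the path is blocked at rho.
Because an active path exists, sigma and tau are not d-separated.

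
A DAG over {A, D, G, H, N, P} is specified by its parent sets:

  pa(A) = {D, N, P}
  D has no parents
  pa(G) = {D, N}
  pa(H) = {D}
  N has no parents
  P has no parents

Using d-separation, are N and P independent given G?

We examine all 2 paths between N and P:
  1. N → A ← P — A:collider[blocks] ⇒ blocked
  2. N → G ← D → A ← P — G:collider[open]; D:fork[open]; A:collider[blocks] ⇒ blocked
Since every path is blocked, d-separation holds.

Yes — N and P are d-separated given {G}.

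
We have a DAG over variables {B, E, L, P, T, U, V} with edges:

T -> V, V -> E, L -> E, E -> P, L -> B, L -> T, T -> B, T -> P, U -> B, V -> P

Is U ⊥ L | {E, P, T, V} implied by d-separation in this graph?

Enumerating the 6 paths from U to L and testing each for blocking by {E, P, T, V}:
Path 1: U → B ← T → V → E ← L
  B is a collider here and neither B nor any of its descendants is conditioned on, so the collider stays closed — the path is blocked at B.
Path 2: U → B ← T → V → P ← E ← L
  B is a collider here and neither B nor any of its descendants is conditioned on, so the collider stays closed — the path is blocked at B.
Path 3: U → B ← T → P ← V → E ← L
  B is a collider here and neither B nor any of its descendants is conditioned on, so the collider stays closed — the path is blocked at B.
Path 4: U → B ← T → P ← E ← L
  B is a collider here and neither B nor any of its descendants is conditioned on, so the collider stays closed — the path is blocked at B.
Path 5: U → B ← T ← L
  B is a collider here and neither B nor any of its descendants is conditioned on, so the collider stays closed — the path is blocked at B.
Path 6: U → B ← L
  B is a collider here and neither B nor any of its descendants is conditioned on, so the collider stays closed — the path is blocked at B.
Every path is blocked, so U and L are d-separated given {E, P, T, V}.

Yes — U and L are d-separated given {E, P, T, V}.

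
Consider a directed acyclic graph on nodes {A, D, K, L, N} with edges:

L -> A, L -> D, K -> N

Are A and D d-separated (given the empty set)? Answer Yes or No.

Only one path connects A and D:
  1. A ← L → D — L:fork[open] ⇒ active
Since the path A ← L → D is active, A and D are not d-separated given ∅.

No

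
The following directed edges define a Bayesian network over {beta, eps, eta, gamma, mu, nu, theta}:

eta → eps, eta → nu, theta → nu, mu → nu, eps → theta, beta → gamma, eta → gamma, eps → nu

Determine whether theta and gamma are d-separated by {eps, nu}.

No

Enumerating the 4 paths from theta to gamma and testing each for blocking by {eps, nu}:
Path 1: theta ← eps → nu ← eta → gamma
  eps is a fork here and eps is conditioned on, so the path is blocked at eps.
Path 2: theta ← eps ← eta → gamma
  eps is a chain here and eps is conditioned on, so the path is blocked at eps.
Path 3: theta → nu ← eps ← eta → gamma
  eps is a chain here and eps is conditioned on, so the path is blocked at eps.
Path 4: theta → nu ← eta → gamma
  nu is a collider and nu is conditioned on, which opens it; eta is a fork and eta is not conditioned on — no node blocks this path, so it is active.
At least one path is unblocked, so d-separation fails.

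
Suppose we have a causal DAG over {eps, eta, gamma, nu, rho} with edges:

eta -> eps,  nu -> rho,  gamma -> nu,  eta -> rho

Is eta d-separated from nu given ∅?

The only undirected path from eta to nu is:
Path 1: eta → rho ← nu
  rho is a collider here and neither rho nor any of its descendants is conditioned on, so the collider stays closed — the path is blocked at rho.
Every path is blocked, so eta and nu are d-separated given ∅.

Yes — eta and nu are d-separated given ∅.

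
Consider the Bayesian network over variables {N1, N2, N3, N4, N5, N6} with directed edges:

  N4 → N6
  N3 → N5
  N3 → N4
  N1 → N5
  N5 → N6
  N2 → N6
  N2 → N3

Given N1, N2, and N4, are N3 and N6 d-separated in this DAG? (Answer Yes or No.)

No — N3 and N6 are not d-separated given {N1, N2, N4}.

We examine all 3 paths between N3 and N6:
Path 1: N3 → N5 → N6
  N5 is a chain and N5 is not conditioned on — no node blocks this path, so it is active.
Path 2: N3 → N4 → N6
  N4 is a chain here and N4 is conditioned on, so the path is blocked at N4.
Path 3: N3 ← N2 → N6
  N2 is a fork here and N2 is conditioned on, so the path is blocked at N2.
Since the path N3 → N5 → N6 is active, N3 and N6 are not d-separated given {N1, N2, N4}.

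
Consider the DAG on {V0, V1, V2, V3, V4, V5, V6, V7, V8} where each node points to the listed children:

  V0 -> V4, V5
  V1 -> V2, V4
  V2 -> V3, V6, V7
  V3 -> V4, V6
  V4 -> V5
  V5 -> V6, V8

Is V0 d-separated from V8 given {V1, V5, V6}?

We examine all 6 paths between V0 and V8:
Path 1: V0 → V4 ← V1 → V2 → V3 → V6 ← V5 → V8
  V1 is a fork here and V1 is conditioned on, so the path is blocked at V1.
Path 2: V0 → V4 ← V1 → V2 → V6 ← V5 → V8
  V1 is a fork here and V1 is conditioned on, so the path is blocked at V1.
Path 3: V0 → V4 ← V3 ← V2 → V6 ← V5 → V8
  V5 is a fork here and V5 is conditioned on, so the path is blocked at V5.
Path 4: V0 → V4 ← V3 → V6 ← V5 → V8
  V5 is a fork here and V5 is conditioned on, so the path is blocked at V5.
Path 5: V0 → V4 → V5 → V8
  V5 is a chain here and V5 is conditioned on, so the path is blocked at V5.
Path 6: V0 → V5 → V8
  V5 is a chain here and V5 is conditioned on, so the path is blocked at V5.
All paths are blocked; V0 ⊥ V8 | {V1, V5, V6} holds.

Yes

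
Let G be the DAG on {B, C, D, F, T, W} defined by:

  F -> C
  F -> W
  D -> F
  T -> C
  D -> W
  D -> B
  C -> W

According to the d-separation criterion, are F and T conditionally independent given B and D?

Yes

Enumerating the 3 paths from F to T and testing each for blocking by {B, D}:
Path 1: F → C ← T
  C is a collider here and neither C nor any of its descendants is conditioned on, so the collider stays closed — the path is blocked at C.
Path 2: F ← D → W ← C ← T
  D is a fork here and D is conditioned on, so the path is blocked at D.
Path 3: F → W ← C ← T
  W is a collider here and neither W nor any of its descendants is conditioned on, so the collider stays closed — the path is blocked at W.
Every path is blocked, so F and T are d-separated given {B, D}.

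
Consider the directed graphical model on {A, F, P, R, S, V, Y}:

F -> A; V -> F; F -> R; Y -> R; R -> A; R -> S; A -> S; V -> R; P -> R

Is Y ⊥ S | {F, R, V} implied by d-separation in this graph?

4 paths connect Y and S; each must be blocked for d-separation to hold:
  1. Y → R → S — R:chain[blocks] ⇒ blocked
  2. Y → R ← F → A → S — R:collider[open]; F:fork[blocks]; A:chain[open] ⇒ blocked
  3. Y → R → A → S — R:chain[blocks]; A:chain[open] ⇒ blocked
  4. Y → R ← V → F → A → S — R:collider[open]; V:fork[blocks]; F:chain[blocks]; A:chain[open] ⇒ blocked
Since every path is blocked, d-separation holds.

Yes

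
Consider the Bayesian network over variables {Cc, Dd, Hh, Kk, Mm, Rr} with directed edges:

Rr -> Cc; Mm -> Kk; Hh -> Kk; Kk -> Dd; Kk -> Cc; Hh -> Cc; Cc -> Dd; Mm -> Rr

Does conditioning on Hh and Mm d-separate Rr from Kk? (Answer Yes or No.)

We examine all 4 paths between Rr and Kk:
Path 1: Rr ← Mm → Kk
  Mm is a fork here and Mm is conditioned on, so the path is blocked at Mm.
Path 2: Rr → Cc ← Hh → Kk
  Cc is a collider here and neither Cc nor any of its descendants is conditioned on, so the collider stays closed — the path is blocked at Cc.
Path 3: Rr → Cc ← Kk
  Cc is a collider here and neither Cc nor any of its descendants is conditioned on, so the collider stays closed — the path is blocked at Cc.
Path 4: Rr → Cc → Dd ← Kk
  Dd is a collider here and neither Dd nor any of its descendants is conditioned on, so the collider stays closed — the path is blocked at Dd.
All paths are blocked; Rr ⊥ Kk | {Hh, Mm} holds.

Yes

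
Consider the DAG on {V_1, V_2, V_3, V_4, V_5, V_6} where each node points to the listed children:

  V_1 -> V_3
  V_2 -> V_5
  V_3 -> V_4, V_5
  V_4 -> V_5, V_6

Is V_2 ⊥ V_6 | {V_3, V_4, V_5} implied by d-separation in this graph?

2 paths connect V_2 and V_6; each must be blocked for d-separation to hold:
Path 1: V_2 → V_5 ← V_4 → V_6
  V_4 is a fork here and V_4 is conditioned on, so the path is blocked at V_4.
Path 2: V_2 → V_5 ← V_3 → V_4 → V_6
  V_3 is a fork here and V_3 is conditioned on, so the path is blocked at V_3.
Every path is blocked, so V_2 and V_6 are d-separated given {V_3, V_4, V_5}.

Yes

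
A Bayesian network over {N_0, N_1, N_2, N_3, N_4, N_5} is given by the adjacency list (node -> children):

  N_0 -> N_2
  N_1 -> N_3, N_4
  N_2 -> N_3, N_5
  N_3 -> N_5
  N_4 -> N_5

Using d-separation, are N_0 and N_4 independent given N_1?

Yes

There are 4 undirected paths between N_0 and N_4; checking each against the conditioning set {N_1}:
Path 1: N_0 → N_2 → N_3 ← N_1 → N_4
  N_3 is a collider here and neither N_3 nor any of its descendants is conditioned on, so the collider stays closed — the path is blocked at N_3.
Path 2: N_0 → N_2 → N_3 → N_5 ← N_4
  N_5 is a collider here and neither N_5 nor any of its descendants is conditioned on, so the collider stays closed — the path is blocked at N_5.
Path 3: N_0 → N_2 → N_5 ← N_3 ← N_1 → N_4
  N_5 is a collider here and neither N_5 nor any of its descendants is conditioned on, so the collider stays closed — the path is blocked at N_5.
Path 4: N_0 → N_2 → N_5 ← N_4
  N_5 is a collider here and neither N_5 nor any of its descendants is conditioned on, so the collider stays closed — the path is blocked at N_5.
All paths are blocked; N_0 ⊥ N_4 | {N_1} holds.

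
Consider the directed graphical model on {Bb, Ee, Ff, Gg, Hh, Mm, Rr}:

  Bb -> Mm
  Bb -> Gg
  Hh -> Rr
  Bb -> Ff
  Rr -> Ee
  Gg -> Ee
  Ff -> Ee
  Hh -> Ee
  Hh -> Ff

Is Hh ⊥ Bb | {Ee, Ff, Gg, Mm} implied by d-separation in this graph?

There are 6 undirected paths between Hh and Bb; checking each against the conditioning set {Ee, Ff, Gg, Mm}:
  1. Hh → Ff → Ee ← Gg ← Bb — Ff:chain[blocks]; Ee:collider[open]; Gg:chain[blocks] ⇒ blocked
  2. Hh → Ff ← Bb — Ff:collider[open] ⇒ active
  3. Hh → Ee ← Ff ← Bb — Ee:collider[open]; Ff:chain[blocks] ⇒ blocked
  4. Hh → Ee ← Gg ← Bb — Ee:collider[open]; Gg:chain[blocks] ⇒ blocked
  5. Hh → Rr → Ee ← Ff ← Bb — Rr:chain[open]; Ee:collider[open]; Ff:chain[blocks] ⇒ blocked
  6. Hh → Rr → Ee ← Gg ← Bb — Rr:chain[open]; Ee:collider[open]; Gg:chain[blocks] ⇒ blocked
At least one path is unblocked, so d-separation fails.

No — Hh and Bb are not d-separated given {Ee, Ff, Gg, Mm}.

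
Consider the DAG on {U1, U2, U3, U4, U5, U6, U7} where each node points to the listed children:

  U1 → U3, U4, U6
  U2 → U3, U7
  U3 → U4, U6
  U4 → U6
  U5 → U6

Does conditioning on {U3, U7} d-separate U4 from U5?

There are 5 undirected paths between U4 and U5; checking each against the conditioning set {U3, U7}:
Path 1: U4 ← U1 → U6 ← U5
  U6 is a collider here and neither U6 nor any of its descendants is conditioned on, so the collider stays closed — the path is blocked at U6.
Path 2: U4 ← U1 → U3 → U6 ← U5
  U3 is a chain here and U3 is conditioned on, so the path is blocked at U3.
Path 3: U4 → U6 ← U5
  U6 is a collider here and neither U6 nor any of its descendants is conditioned on, so the collider stays closed — the path is blocked at U6.
Path 4: U4 ← U3 ← U1 → U6 ← U5
  U3 is a chain here and U3 is conditioned on, so the path is blocked at U3.
Path 5: U4 ← U3 → U6 ← U5
  U3 is a fork here and U3 is conditioned on, so the path is blocked at U3.
All paths are blocked; U4 ⊥ U5 | {U3, U7} holds.

Yes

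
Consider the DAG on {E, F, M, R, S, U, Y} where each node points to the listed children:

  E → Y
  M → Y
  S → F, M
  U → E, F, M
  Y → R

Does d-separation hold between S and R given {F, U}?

No

Enumerating the 4 paths from S to R and testing each for blocking by {F, U}:
Path 1: S → M → Y → R
  M is a chain and M is not conditioned on; Y is a chain and Y is not conditioned on — no node blocks this path, so it is active.
Path 2: S → M ← U → E → Y → R
  M is a collider here and neither M nor any of its descendants is conditioned on, so the collider stays closed — the path is blocked at M.
Path 3: S → F ← U → M → Y → R
  U is a fork here and U is conditioned on, so the path is blocked at U.
Path 4: S → F ← U → E → Y → R
  U is a fork here and U is conditioned on, so the path is blocked at U.
At least one path is unblocked, so d-separation fails.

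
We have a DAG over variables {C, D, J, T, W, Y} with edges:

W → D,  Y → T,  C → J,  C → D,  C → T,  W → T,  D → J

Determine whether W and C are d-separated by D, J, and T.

There are 3 undirected paths between W and C; checking each against the conditioning set {D, J, T}:
  1. W → T ← C — T:collider[open] ⇒ active
  2. W → D ← C — D:collider[open] ⇒ active
  3. W → D → J ← C — D:chain[blocks]; J:collider[open] ⇒ blocked
Since the path W → T ← C is active, W and C are not d-separated given {D, J, T}.

No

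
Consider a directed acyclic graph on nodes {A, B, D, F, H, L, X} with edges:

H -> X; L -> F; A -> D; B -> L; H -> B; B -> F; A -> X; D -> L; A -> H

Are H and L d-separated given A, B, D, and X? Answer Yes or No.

We examine all 4 paths between H and L:
  1. H ← A → D → L — A:fork[blocks]; D:chain[blocks] ⇒ blocked
  2. H → X ← A → D → L — X:collider[open]; A:fork[blocks]; D:chain[blocks] ⇒ blocked
  3. H → B → L — B:chain[blocks] ⇒ blocked
  4. H → B → F ← L — B:chain[blocks]; F:collider[blocks] ⇒ blocked
All paths are blocked; H ⊥ L | {A, B, D, X} holds.

Yes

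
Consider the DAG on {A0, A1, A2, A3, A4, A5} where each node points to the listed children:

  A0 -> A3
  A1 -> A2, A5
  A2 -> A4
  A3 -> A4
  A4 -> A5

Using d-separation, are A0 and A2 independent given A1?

Enumerating the 2 paths from A0 to A2 and testing each for blocking by {A1}:
Path 1: A0 → A3 → A4 → A5 ← A1 → A2
  A5 is a collider here and neither A5 nor any of its descendants is conditioned on, so the collider stays closed — the path is blocked at A5.
Path 2: A0 → A3 → A4 ← A2
  A4 is a collider here and neither A4 nor any of its descendants is conditioned on, so the collider stays closed — the path is blocked at A4.
All paths are blocked; A0 ⊥ A2 | {A1} holds.

Yes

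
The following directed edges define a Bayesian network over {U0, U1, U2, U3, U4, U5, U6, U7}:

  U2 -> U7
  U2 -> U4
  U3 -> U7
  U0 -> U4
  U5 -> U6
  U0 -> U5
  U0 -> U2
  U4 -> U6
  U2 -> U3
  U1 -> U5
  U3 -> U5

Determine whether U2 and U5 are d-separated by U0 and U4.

Enumerating the 6 paths from U2 to U5 and testing each for blocking by {U0, U4}:
Path 1: U2 → U3 → U5
  U3 is a chain and U3 is not conditioned on — no node blocks this path, so it is active.
Path 2: U2 ← U0 → U5
  U0 is a fork here and U0 is conditioned on, so the path is blocked at U0.
Path 3: U2 ← U0 → U4 → U6 ← U5
  U0 is a fork here and U0 is conditioned on, so the path is blocked at U0.
Path 4: U2 → U4 → U6 ← U5
  U4 is a chain here and U4 is conditioned on, so the path is blocked at U4.
Path 5: U2 → U4 ← U0 → U5
  U0 is a fork here and U0 is conditioned on, so the path is blocked at U0.
Path 6: U2 → U7 ← U3 → U5
  U7 is a collider here and neither U7 nor any of its descendants is conditioned on, so the collider stays closed — the path is blocked at U7.
Since the path U2 → U3 → U5 is active, U2 and U5 are not d-separated given {U0, U4}.

No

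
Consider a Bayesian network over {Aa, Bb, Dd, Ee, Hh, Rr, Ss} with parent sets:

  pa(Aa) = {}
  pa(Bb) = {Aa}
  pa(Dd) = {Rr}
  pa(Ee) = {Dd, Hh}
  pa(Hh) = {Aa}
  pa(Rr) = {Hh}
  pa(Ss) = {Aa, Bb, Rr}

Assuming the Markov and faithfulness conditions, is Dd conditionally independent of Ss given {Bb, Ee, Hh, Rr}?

6 paths connect Dd and Ss; each must be blocked for d-separation to hold:
  1. Dd → Ee ← Hh → Rr → Ss — Ee:collider[open]; Hh:fork[blocks]; Rr:chain[blocks] ⇒ blocked
  2. Dd → Ee ← Hh ← Aa → Bb → Ss — Ee:collider[open]; Hh:chain[blocks]; Aa:fork[open]; Bb:chain[blocks] ⇒ blocked
  3. Dd → Ee ← Hh ← Aa → Ss — Ee:collider[open]; Hh:chain[blocks]; Aa:fork[open] ⇒ blocked
  4. Dd ← Rr ← Hh ← Aa → Bb → Ss — Rr:chain[blocks]; Hh:chain[blocks]; Aa:fork[open]; Bb:chain[blocks] ⇒ blocked
  5. Dd ← Rr ← Hh ← Aa → Ss — Rr:chain[blocks]; Hh:chain[blocks]; Aa:fork[open] ⇒ blocked
  6. Dd ← Rr → Ss — Rr:fork[blocks] ⇒ blocked
All paths are blocked; Dd ⊥ Ss | {Bb, Ee, Hh, Rr} holds.

Yes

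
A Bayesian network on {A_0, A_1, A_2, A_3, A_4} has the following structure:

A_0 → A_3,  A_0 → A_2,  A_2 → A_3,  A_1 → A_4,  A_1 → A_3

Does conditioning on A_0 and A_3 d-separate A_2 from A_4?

No

2 paths connect A_2 and A_4; each must be blocked for d-separation to hold:
Path 1: A_2 → A_3 ← A_1 → A_4
  A_3 is a collider and A_3 is conditioned on, which opens it; A_1 is a fork and A_1 is not conditioned on — no node blocks this path, so it is active.
Path 2: A_2 ← A_0 → A_3 ← A_1 → A_4
  A_0 is a fork here and A_0 is conditioned on, so the path is blocked at A_0.
At least one path is unblocked, so d-separation fails.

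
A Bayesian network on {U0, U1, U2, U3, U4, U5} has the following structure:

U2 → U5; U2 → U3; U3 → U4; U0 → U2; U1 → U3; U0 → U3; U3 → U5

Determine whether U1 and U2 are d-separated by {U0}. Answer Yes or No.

We examine all 3 paths between U1 and U2:
Path 1: U1 → U3 → U5 ← U2
  U5 is a collider here and neither U5 nor any of its descendants is conditioned on, so the collider stays closed — the path is blocked at U5.
Path 2: U1 → U3 ← U2
  U3 is a collider here and neither U3 nor any of its descendants is conditioned on, so the collider stays closed — the path is blocked at U3.
Path 3: U1 → U3 ← U0 → U2
  U3 is a collider here and neither U3 nor any of its descendants is conditioned on, so the collider stays closed — the path is blocked at U3.
Since every path is blocked, d-separation holds.

Yes — U1 and U2 are d-separated given {U0}.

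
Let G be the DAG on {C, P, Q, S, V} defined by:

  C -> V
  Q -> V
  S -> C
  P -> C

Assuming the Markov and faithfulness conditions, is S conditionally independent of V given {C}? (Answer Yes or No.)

Yes — S and V are d-separated given {C}.

The only undirected path from S to V is:
  1. S → C → V — C:chain[blocks] ⇒ blocked
All paths are blocked; S ⊥ V | {C} holds.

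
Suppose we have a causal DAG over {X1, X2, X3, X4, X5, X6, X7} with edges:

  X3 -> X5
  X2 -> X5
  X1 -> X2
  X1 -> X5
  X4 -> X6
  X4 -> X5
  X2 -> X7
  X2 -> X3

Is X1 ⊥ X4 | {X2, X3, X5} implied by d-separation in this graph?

3 paths connect X1 and X4; each must be blocked for d-separation to hold:
Path 1: X1 → X5 ← X4
  X5 is a collider and X5 is conditioned on, which opens it — no node blocks this path, so it is active.
Path 2: X1 → X2 → X5 ← X4
  X2 is a chain here and X2 is conditioned on, so the path is blocked at X2.
Path 3: X1 → X2 → X3 → X5 ← X4
  X2 is a chain here and X2 is conditioned on, so the path is blocked at X2.
Because an active path exists, X1 and X4 are not d-separated.

No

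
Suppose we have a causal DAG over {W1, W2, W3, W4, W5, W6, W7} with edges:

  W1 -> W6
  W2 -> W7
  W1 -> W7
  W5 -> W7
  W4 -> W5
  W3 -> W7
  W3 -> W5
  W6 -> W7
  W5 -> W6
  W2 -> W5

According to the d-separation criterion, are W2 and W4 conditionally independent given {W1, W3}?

Yes — W2 and W4 are d-separated given {W1, W3}.

5 paths connect W2 and W4; each must be blocked for d-separation to hold:
Path 1: W2 → W5 ← W4
  W5 is a collider here and neither W5 nor any of its descendants is conditioned on, so the collider stays closed — the path is blocked at W5.
Path 2: W2 → W7 ← W6 ← W5 ← W4
  W7 is a collider here and neither W7 nor any of its descendants is conditioned on, so the collider stays closed — the path is blocked at W7.
Path 3: W2 → W7 ← W3 → W5 ← W4
  W7 is a collider here and neither W7 nor any of its descendants is conditioned on, so the collider stays closed — the path is blocked at W7.
Path 4: W2 → W7 ← W5 ← W4
  W7 is a collider here and neither W7 nor any of its descendants is conditioned on, so the collider stays closed — the path is blocked at W7.
Path 5: W2 → W7 ← W1 → W6 ← W5 ← W4
  W7 is a collider here and neither W7 nor any of its descendants is conditioned on, so the collider stays closed — the path is blocked at W7.
Since every path is blocked, d-separation holds.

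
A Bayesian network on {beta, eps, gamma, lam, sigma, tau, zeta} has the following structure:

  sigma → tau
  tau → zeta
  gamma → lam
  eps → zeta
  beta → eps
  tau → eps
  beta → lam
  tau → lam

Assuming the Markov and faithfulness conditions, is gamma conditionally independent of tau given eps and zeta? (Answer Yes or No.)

Yes

Enumerating the 3 paths from gamma to tau and testing each for blocking by {eps, zeta}:
  1. gamma → lam ← beta → eps → zeta ← tau — lam:collider[blocks]; beta:fork[open]; eps:chain[blocks]; zeta:collider[open] ⇒ blocked
  2. gamma → lam ← beta → eps ← tau — lam:collider[blocks]; beta:fork[open]; eps:collider[open] ⇒ blocked
  3. gamma → lam ← tau — lam:collider[blocks] ⇒ blocked
Every path is blocked, so gamma and tau are d-separated given {eps, zeta}.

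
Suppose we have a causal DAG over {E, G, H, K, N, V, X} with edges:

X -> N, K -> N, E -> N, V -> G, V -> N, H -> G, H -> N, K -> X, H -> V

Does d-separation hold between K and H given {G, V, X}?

Yes

There are 6 undirected paths between K and H; checking each against the conditioning set {G, V, X}:
Path 1: K → N ← H
  N is a collider here and neither N nor any of its descendants is conditioned on, so the collider stays closed — the path is blocked at N.
Path 2: K → N ← V → G ← H
  N is a collider here and neither N nor any of its descendants is conditioned on, so the collider stays closed — the path is blocked at N.
Path 3: K → N ← V ← H
  N is a collider here and neither N nor any of its descendants is conditioned on, so the collider stays closed — the path is blocked at N.
Path 4: K → X → N ← H
  X is a chain here and X is conditioned on, so the path is blocked at X.
Path 5: K → X → N ← V → G ← H
  X is a chain here and X is conditioned on, so the path is blocked at X.
Path 6: K → X → N ← V ← H
  X is a chain here and X is conditioned on, so the path is blocked at X.
All paths are blocked; K ⊥ H | {G, V, X} holds.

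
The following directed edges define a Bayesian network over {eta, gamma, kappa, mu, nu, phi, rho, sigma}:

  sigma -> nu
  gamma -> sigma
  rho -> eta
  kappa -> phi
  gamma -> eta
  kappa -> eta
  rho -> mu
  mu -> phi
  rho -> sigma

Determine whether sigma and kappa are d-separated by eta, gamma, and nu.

4 paths connect sigma and kappa; each must be blocked for d-separation to hold:
  1. sigma ← rho → eta ← kappa — rho:fork[open]; eta:collider[open] ⇒ active
  2. sigma ← rho → mu → phi ← kappa — rho:fork[open]; mu:chain[open]; phi:collider[blocks] ⇒ blocked
  3. sigma ← gamma → eta ← rho → mu → phi ← kappa — gamma:fork[blocks]; eta:collider[open]; rho:fork[open]; mu:chain[open]; phi:collider[blocks] ⇒ blocked
  4. sigma ← gamma → eta ← kappa — gamma:fork[blocks]; eta:collider[open] ⇒ blocked
Since the path sigma ← rho → eta ← kappa is active, sigma and kappa are not d-separated given {eta, gamma, nu}.

No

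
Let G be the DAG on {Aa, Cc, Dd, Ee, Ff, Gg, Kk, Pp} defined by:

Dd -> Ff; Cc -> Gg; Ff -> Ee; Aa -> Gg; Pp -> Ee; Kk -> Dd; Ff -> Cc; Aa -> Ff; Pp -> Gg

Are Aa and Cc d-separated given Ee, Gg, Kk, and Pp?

There are 4 undirected paths between Aa and Cc; checking each against the conditioning set {Ee, Gg, Kk, Pp}:
Path 1: Aa → Ff → Ee ← Pp → Gg ← Cc
  Pp is a fork here and Pp is conditioned on, so the path is blocked at Pp.
Path 2: Aa → Ff → Cc
  Ff is a chain and Ff is not conditioned on — no node blocks this path, so it is active.
Path 3: Aa → Gg ← Pp → Ee ← Ff → Cc
  Pp is a fork here and Pp is conditioned on, so the path is blocked at Pp.
Path 4: Aa → Gg ← Cc
  Gg is a collider and Gg is conditioned on, which opens it — no node blocks this path, so it is active.
Because an active path exists, Aa and Cc are not d-separated.

No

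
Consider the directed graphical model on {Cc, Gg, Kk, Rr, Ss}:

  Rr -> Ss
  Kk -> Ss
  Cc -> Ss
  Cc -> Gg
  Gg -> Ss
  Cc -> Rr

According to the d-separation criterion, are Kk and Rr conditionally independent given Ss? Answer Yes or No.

There are 3 undirected paths between Kk and Rr; checking each against the conditioning set {Ss}:
  1. Kk → Ss ← Gg ← Cc → Rr — Ss:collider[open]; Gg:chain[open]; Cc:fork[open] ⇒ active
  2. Kk → Ss ← Rr — Ss:collider[open] ⇒ active
  3. Kk → Ss ← Cc → Rr — Ss:collider[open]; Cc:fork[open] ⇒ active
Since the path Kk → Ss ← Gg ← Cc → Rr is active, Kk and Rr are not d-separated given {Ss}.

No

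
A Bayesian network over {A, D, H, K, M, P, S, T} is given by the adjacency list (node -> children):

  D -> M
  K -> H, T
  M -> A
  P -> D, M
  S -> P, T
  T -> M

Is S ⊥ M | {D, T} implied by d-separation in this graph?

No — S and M are not d-separated given {D, T}.

There are 3 undirected paths between S and M; checking each against the conditioning set {D, T}:
  1. S → P → M — P:chain[open] ⇒ active
  2. S → P → D → M — P:chain[open]; D:chain[blocks] ⇒ blocked
  3. S → T → M — T:chain[blocks] ⇒ blocked
Since the path S → P → M is active, S and M are not d-separated given {D, T}.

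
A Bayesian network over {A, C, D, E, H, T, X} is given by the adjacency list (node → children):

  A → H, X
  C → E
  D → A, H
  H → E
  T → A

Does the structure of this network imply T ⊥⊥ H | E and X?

Enumerating the 2 paths from T to H and testing each for blocking by {E, X}:
  1. T → A → H — A:chain[open] ⇒ active
  2. T → A ← D → H — A:collider[open]; D:fork[open] ⇒ active
Since the path T → A → H is active, T and H are not d-separated given {E, X}.

No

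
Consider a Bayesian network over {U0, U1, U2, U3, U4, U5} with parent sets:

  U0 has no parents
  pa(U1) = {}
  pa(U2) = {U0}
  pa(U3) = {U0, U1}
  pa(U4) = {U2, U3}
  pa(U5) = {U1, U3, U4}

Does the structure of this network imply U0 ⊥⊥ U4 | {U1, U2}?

No

Enumerating the 4 paths from U0 to U4 and testing each for blocking by {U1, U2}:
  1. U0 → U3 ← U1 → U5 ← U4 — U3:collider[blocks]; U1:fork[blocks]; U5:collider[blocks] ⇒ blocked
  2. U0 → U3 → U5 ← U4 — U3:chain[open]; U5:collider[blocks] ⇒ blocked
  3. U0 → U3 → U4 — U3:chain[open] ⇒ active
  4. U0 → U2 → U4 — U2:chain[blocks] ⇒ blocked
Because an active path exists, U0 and U4 are not d-separated.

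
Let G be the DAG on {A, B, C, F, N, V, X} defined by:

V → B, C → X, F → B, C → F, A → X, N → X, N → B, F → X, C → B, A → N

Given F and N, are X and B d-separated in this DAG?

No

We examine all 6 paths between X and B:
Path 1: X ← C → F → B
  F is a chain here and F is conditioned on, so the path is blocked at F.
Path 2: X ← C → B
  C is a fork and C is not conditioned on — no node blocks this path, so it is active.
Path 3: X ← A → N → B
  N is a chain here and N is conditioned on, so the path is blocked at N.
Path 4: X ← N → B
  N is a fork here and N is conditioned on, so the path is blocked at N.
Path 5: X ← F ← C → B
  F is a chain here and F is conditioned on, so the path is blocked at F.
Path 6: X ← F → B
  F is a fork here and F is conditioned on, so the path is blocked at F.
At least one path is unblocked, so d-separation fails.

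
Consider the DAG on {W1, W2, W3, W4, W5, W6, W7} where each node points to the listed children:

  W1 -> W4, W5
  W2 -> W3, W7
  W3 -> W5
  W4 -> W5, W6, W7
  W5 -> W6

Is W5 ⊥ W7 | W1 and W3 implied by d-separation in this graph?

4 paths connect W5 and W7; each must be blocked for d-separation to hold:
  1. W5 → W6 ← W4 → W7 — W6:collider[blocks]; W4:fork[open] ⇒ blocked
  2. W5 ← W1 → W4 → W7 — W1:fork[blocks]; W4:chain[open] ⇒ blocked
  3. W5 ← W4 → W7 — W4:fork[open] ⇒ active
  4. W5 ← W3 ← W2 → W7 — W3:chain[blocks]; W2:fork[open] ⇒ blocked
Because an active path exists, W5 and W7 are not d-separated.

No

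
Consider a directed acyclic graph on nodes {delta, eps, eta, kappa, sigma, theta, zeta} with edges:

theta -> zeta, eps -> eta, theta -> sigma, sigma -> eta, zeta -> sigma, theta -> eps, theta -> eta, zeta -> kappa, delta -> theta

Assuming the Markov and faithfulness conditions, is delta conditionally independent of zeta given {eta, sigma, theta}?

Yes

Enumerating the 4 paths from delta to zeta and testing each for blocking by {eta, sigma, theta}:
  1. delta → theta → zeta — theta:chain[blocks] ⇒ blocked
  2. delta → theta → sigma ← zeta — theta:chain[blocks]; sigma:collider[open] ⇒ blocked
  3. delta → theta → eps → eta ← sigma ← zeta — theta:chain[blocks]; eps:chain[open]; eta:collider[open]; sigma:chain[blocks] ⇒ blocked
  4. delta → theta → eta ← sigma ← zeta — theta:chain[blocks]; eta:collider[open]; sigma:chain[blocks] ⇒ blocked
Every path is blocked, so delta and zeta are d-separated given {eta, sigma, theta}.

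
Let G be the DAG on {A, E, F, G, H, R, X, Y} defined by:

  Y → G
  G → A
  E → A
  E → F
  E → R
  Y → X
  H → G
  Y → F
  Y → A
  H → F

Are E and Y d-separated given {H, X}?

Enumerating the 6 paths from E to Y and testing each for blocking by {H, X}:
  1. E → F ← Y — F:collider[blocks] ⇒ blocked
  2. E → F ← H → G ← Y — F:collider[blocks]; H:fork[blocks]; G:collider[blocks] ⇒ blocked
  3. E → F ← H → G → A ← Y — F:collider[blocks]; H:fork[blocks]; G:chain[open]; A:collider[blocks] ⇒ blocked
  4. E → A ← G ← Y — A:collider[blocks]; G:chain[open] ⇒ blocked
  5. E → A ← G ← H → F ← Y — A:collider[blocks]; G:chain[open]; H:fork[blocks]; F:collider[blocks] ⇒ blocked
  6. E → A ← Y — A:collider[blocks] ⇒ blocked
Since every path is blocked, d-separation holds.

Yes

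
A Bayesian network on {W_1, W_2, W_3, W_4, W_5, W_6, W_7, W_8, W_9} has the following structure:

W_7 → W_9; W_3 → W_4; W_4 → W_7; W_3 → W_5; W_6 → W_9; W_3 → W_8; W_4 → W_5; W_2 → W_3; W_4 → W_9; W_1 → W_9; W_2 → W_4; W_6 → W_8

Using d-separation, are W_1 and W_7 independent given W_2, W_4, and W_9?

No — W_1 and W_7 are not d-separated given {W_2, W_4, W_9}.

There are 5 undirected paths between W_1 and W_7; checking each against the conditioning set {W_2, W_4, W_9}:
Path 1: W_1 → W_9 ← W_6 → W_8 ← W_3 → W_5 ← W_4 → W_7
  W_8 is a collider here and neither W_8 nor any of its descendants is conditioned on, so the collider stays closed — the path is blocked at W_8.
Path 2: W_1 → W_9 ← W_6 → W_8 ← W_3 ← W_2 → W_4 → W_7
  W_8 is a collider here and neither W_8 nor any of its descendants is conditioned on, so the collider stays closed — the path is blocked at W_8.
Path 3: W_1 → W_9 ← W_6 → W_8 ← W_3 → W_4 → W_7
  W_8 is a collider here and neither W_8 nor any of its descendants is conditioned on, so the collider stays closed — the path is blocked at W_8.
Path 4: W_1 → W_9 ← W_7
  W_9 is a collider and W_9 is conditioned on, which opens it — no node blocks this path, so it is active.
Path 5: W_1 → W_9 ← W_4 → W_7
  W_4 is a fork here and W_4 is conditioned on, so the path is blocked at W_4.
Because an active path exists, W_1 and W_7 are not d-separated.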